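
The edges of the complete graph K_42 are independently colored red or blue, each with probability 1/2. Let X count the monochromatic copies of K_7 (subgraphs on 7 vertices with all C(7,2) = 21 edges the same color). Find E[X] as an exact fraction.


Let X = Σ_S X_S over the C(42, 7) = 26978328 subsets S of size 7, where X_S = 1 if the K_7 on S is monochromatic.
For a fixed S, the K_7 on S has C(7, 2) = 21 edges. P[all 21 edges red] = (1/2)^21, and likewise for blue, so P[monochromatic] = 2·(1/2)^21 = 2^{1 − 21} = 1/1048576.
By linearity of expectation: E[X] = C(42, 7) · 2^{1 − 21} = 26978328 · 1/1048576 = 3372291/131072.
Numerically: E[X] ≈ 25.729.

E[X] = C(42,7)·2^(1−C(7,2)) = 3372291/131072 ≈ 25.729.


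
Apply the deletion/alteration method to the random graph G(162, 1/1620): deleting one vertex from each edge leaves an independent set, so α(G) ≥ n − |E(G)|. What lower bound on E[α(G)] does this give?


E[|E(G)|] = C(162, 2)·p = 13041 · (1/1620) = 161/20.
E[α(G)] ≥ n − E[|E(G)|] = 162 − 161/20 = 3079/20.
Numerically: ≈ 153.950.
(This is only a lower bound; the true E[α(G)] may be larger.)

E[α(G)] ≥ 3079/20 ≈ 153.950.


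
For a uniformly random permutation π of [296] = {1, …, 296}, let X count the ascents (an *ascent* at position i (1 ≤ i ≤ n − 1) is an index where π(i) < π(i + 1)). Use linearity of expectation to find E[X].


Write X = Σ X_I over i = 1, …, 295, with X_I the indicator of one ascent.
There are 295 indicators.
For each fixed i, the pair (π(i), π(i+1)) is a uniformly random ordered pair of distinct values from {1, …, 296}; by symmetry P[π(i) < π(i+1)] = 1/2.
By linearity: E[X] = 295 · (1/2) = (296 − 1) · (1/2) = 295/2 ≈ 147.500000.

E[X] = 295/2 = 147.500000.


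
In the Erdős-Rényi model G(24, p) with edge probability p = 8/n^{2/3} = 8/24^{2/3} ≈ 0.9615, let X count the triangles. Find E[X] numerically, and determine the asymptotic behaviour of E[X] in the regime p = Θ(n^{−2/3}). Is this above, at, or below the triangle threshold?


Number of potential triangles: C(24, 3) = 2024.
Each occurs with probability p³ ≈ (0.9615)³ ≈ 8.88888889e-01.
By linearity: E[X] = C(24, 3)·p³ ≈ 2024 · 8.88888889e-01 ≈ 1799.111111.
Since α = 2/3 < 1, p = c/n^{2/3} ≫ 1/n is above the triangle threshold p ~ 1/n. Asymptotically E[X] ~ (c³/6)·n^{3(1−α)} = (8³/6)·n^{1} → ∞; triangles are abundant w.h.p.

E[X] ≈ 1799.111111; in regime p = Θ(1/n^{2/3}) E[X] diverges (above the triangle threshold p ~ 1/n).


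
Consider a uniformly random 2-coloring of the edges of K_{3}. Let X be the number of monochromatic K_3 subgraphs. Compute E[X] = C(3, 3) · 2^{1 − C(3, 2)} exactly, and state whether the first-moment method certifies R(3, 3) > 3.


E[X] = C(3, 3) · 2^{1 − 3} = 1 · 2^{−2} = 1/4.
As a reduced fraction: E[X] = 1/4 ≈ 0.25000.
Is E[X] < 1? YES.
Since E[X] < 1, there exists a 2-coloring of K_{3} with no monochromatic K_3; hence R(3, 3) > 3.

E[X] = 1/4 ≈ 0.25000; E[X] < 1, so R(3, 3) > 3.


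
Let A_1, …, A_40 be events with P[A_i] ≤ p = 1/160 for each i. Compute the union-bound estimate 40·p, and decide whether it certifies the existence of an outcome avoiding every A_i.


Union bound: P[∪_{i=1}^{40} A_i] ≤ Σ_i P[A_i] ≤ 40·p = 40·(1/160) = 1/4.
Numerically: 1/4 ≈ 0.2500.
Is 1/4 < 1? YES.
Since P[∪ A_i] ≤ 1/4 < 1, the complement has P[∩ A_i^c] ≥ 1 − 1/4 = 3/4 > 0, so some outcome avoids every A_i.

40·p = 1/4 ≈ 0.2500; existence CERTIFIED by the union bound.


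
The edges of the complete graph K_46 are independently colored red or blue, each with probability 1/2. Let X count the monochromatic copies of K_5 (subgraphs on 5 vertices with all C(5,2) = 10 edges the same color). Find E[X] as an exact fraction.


Let X = Σ_S X_S over the C(46, 5) = 1370754 subsets S of size 5, where X_S = 1 if the K_5 on S is monochromatic.
For a fixed S, the K_5 on S has C(5, 2) = 10 edges. P[all 10 edges red] = (1/2)^10, and likewise for blue, so P[monochromatic] = 2·(1/2)^10 = 2^{1 − 10} = 1/512.
By linearity: E[X] = C(46, 5) · 2^{1 − 10} = 1370754 · 1/512 = 685377/256.
Numerically: E[X] ≈ 2677.254.

E[X] = C(46,5)·2^(1−C(5,2)) = 685377/256 ≈ 2677.254.


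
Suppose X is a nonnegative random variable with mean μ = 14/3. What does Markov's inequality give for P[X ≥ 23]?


μ = E[X] = 14/3, a = 23.
Markov: P[X ≥ 23] ≤ μ/a = (14/3)/23 = 14/69.
Numerically: ≈ 0.202899.
(Since a = 23 > μ = 4.666667, the bound 14/69 is < 1 and informative.)

P[X ≥ 23] ≤ 14/69 ≈ 0.202899.


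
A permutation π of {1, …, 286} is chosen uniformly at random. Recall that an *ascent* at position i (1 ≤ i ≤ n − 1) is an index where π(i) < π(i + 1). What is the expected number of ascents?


Write X = Σ X_I over i = 1, …, 285, with X_I the indicator of one ascent.
There are 285 indicators.
For each fixed i, the pair (π(i), π(i+1)) is a uniformly random ordered pair of distinct values from {1, …, 286}; by symmetry P[π(i) < π(i+1)] = 1/2.
By linearity: E[X] = 285 · (1/2) = (286 − 1) · (1/2) = 285/2 ≈ 142.500.

E[X] = 285/2 = 142.500.


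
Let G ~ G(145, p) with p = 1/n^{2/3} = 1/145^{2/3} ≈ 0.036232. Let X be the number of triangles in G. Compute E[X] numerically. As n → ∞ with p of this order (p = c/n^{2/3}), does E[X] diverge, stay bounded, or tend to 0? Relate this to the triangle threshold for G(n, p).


Number of potential triangles: C(145, 3) = 497640.
Each occurs with probability p³ ≈ (0.036232)³ ≈ 4.7562426e-05.
By linearity: E[X] = C(145, 3)·p³ ≈ 497640 · 4.7562426e-05 ≈ 23.66897.
Since α = 2/3 < 1, p = c/n^{2/3} ≫ 1/n is above the triangle threshold p ~ 1/n. Asymptotically E[X] ~ (c³/6)·n^{3(1−α)} = (1³/6)·n^{1} → ∞; triangles are abundant w.h.p.

E[X] ≈ 23.66897; in regime p = Θ(1/n^{2/3}) E[X] diverges (above the triangle threshold p ~ 1/n).


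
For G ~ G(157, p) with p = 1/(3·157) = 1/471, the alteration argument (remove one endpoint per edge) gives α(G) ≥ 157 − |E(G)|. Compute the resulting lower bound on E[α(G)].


E[|E(G)|] = C(157, 2)·p = 12246 · (1/471) = 26.
E[α(G)] ≥ n − E[|E(G)|] = 157 − 26 = 131.
Numerically: ≈ 131.000000.
(This is only a lower bound; the true E[α(G)] may be larger.)

E[α(G)] ≥ 131 ≈ 131.000000.


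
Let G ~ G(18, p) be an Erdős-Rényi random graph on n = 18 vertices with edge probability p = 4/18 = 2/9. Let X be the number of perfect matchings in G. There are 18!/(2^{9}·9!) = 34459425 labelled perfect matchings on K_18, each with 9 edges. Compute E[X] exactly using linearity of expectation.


K_18 has 18!/(2^{9}·9!) = 34459425 labelled perfect matchings.
For each such perfect matching H, let X_H = 1 if all 9 edges of H are present in G. Then P[X_H = 1] = p^{9} = (2/9)^{9} = 512/387420489.
Summing the indicators: E[X] = Σ_H E[X_H] = 34459425 · p^{9} = 34459425 · 512/387420489 = 217817600/4782969.
Numerically: E[X] ≈ 45.54.

E[X] = 34459425 · (2/9)^{9} = 217817600/4782969 ≈ 45.54.


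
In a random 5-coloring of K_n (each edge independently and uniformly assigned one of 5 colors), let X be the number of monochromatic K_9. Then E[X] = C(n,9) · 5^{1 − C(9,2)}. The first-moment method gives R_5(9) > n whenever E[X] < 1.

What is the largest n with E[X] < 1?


We need C(n, 9) · 5^{1 − 36} < 1, i.e. C(n, 9) < 5^{36 − 1} = 2910383045673370361328125.
Check values of n near the boundary:
  n = 2169: C(2169, 9) = 2879753360044504243499683; 2879753360044504243499683 < 2910383045673370361328125? YES
  n = 2170: C(2170, 9) = 2891746779868845075610510; 2891746779868845075610510 < 2910383045673370361328125? YES
  n = 2171: C(2171, 9) = 2903784578674959601827205; 2903784578674959601827205 < 2910383045673370361328125? YES
  n = 2172: C(2172, 9) = 2915866900084148060642020; 2915866900084148060642020 < 2910383045673370361328125? NO
  n = 2173: C(2173, 9) = 2927993888115921319674265; 2927993888115921319674265 < 2910383045673370361328125? NO
The largest n with C(n, 9) < 2910383045673370361328125 is n = 2171 (where E[X] = 580756915734991920365441/582076609134674072265625 ≈ 0.997733). Hence R_5(9) > 2171, i.e. R_5(9) ≥ 2172.

Largest n = 2171; hence R_5(9) > 2171.


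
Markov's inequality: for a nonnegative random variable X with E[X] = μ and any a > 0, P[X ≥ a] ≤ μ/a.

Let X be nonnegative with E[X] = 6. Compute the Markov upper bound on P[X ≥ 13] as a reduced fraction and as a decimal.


μ = E[X] = 6, a = 13.
Markov: P[X ≥ 13] ≤ μ/a = (6)/13 = 6/13.
Numerically: ≈ 0.46154.
(Since a = 13 > μ = 6.00000, the bound 6/13 is < 1 and informative.)

P[X ≥ 13] ≤ 6/13 ≈ 0.46154.


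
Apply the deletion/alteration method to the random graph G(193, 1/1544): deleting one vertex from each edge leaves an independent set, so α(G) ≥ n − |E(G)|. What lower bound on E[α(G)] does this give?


E[|E(G)|] = C(193, 2)·p = 18528 · (1/1544) = 12.
E[α(G)] ≥ n − E[|E(G)|] = 193 − 12 = 181.
Numerically: ≈ 181.000000.
(This is only a lower bound; the true E[α(G)] may be larger.)

E[α(G)] ≥ 181 ≈ 181.000000.


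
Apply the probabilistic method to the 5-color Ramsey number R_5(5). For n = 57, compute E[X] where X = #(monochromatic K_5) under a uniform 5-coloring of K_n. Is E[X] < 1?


E[X] = C(57, 5) · 5^{1 − 10} = 4187106 · 5^{−9} = 4187106/1953125.
As a reduced fraction: E[X] = 4187106/1953125 ≈ 2.1437983.
Is E[X] < 1? NO.
Since E[X] ≥ 1, the first-moment bound is inconclusive at n = 57; it does NOT by itself certify R_5(5) > 57.

E[X] = 4187106/1953125 ≈ 2.1437983; E[X] ≥ 1; first-moment method inconclusive here.


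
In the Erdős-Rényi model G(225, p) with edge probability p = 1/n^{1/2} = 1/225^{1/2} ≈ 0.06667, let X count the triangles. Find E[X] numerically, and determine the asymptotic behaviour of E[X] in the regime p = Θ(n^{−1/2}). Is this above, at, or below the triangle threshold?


Number of potential triangles: C(225, 3) = 1873200.
Each occurs with probability p³ ≈ (0.06667)³ ≈ 2.962963e-04.
By linearity: E[X] = C(225, 3)·p³ ≈ 1873200 · 2.962963e-04 ≈ 555.0222.
Since α = 1/2 < 1, p = c/n^{1/2} ≫ 1/n is above the triangle threshold p ~ 1/n. Asymptotically E[X] ~ (c³/6)·n^{3(1−α)} = (1³/6)·n^{1.5} → ∞; triangles are abundant w.h.p.

E[X] ≈ 555.0222; in regime p = Θ(1/n^{1/2}) E[X] diverges (above the triangle threshold p ~ 1/n).


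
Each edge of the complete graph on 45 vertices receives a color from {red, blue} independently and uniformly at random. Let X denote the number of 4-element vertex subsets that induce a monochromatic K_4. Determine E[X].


Let X = Σ_S X_S over the C(45, 4) = 148995 subsets S of size 4, where X_S = 1 if the K_4 on S is monochromatic.
For a fixed S, the K_4 on S has C(4, 2) = 6 edges. P[all 6 edges red] = (1/2)^6, and likewise for blue, so P[monochromatic] = 2·(1/2)^6 = 2^{1 − 6} = 1/32.
By linearity of expectation: E[X] = C(45, 4) · 2^{1 − 6} = 148995 · 1/32 = 148995/32.
Numerically: E[X] ≈ 4656.09375.

E[X] = C(45,4)·2^(1−C(4,2)) = 148995/32 ≈ 4656.09375.


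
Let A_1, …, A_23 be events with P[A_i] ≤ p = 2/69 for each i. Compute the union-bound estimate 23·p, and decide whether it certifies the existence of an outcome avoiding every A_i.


Union bound: P[∪_{i=1}^{23} A_i] ≤ Σ_i P[A_i] ≤ 23·p = 23·(2/69) = 2/3.
Numerically: 2/3 ≈ 0.666667.
Is 2/3 < 1? YES.
Since P[∪ A_i] ≤ 2/3 < 1, the complement has P[∩ A_i^c] ≥ 1 − 2/3 = 1/3 > 0, so some outcome avoids every A_i.

23·p = 2/3 ≈ 0.666667; existence CERTIFIED by the union bound.


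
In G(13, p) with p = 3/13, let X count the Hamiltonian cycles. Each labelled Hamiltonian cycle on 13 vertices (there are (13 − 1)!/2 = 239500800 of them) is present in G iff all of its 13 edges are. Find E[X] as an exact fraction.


K_13 has (13 − 1)!/2 = 239500800 labelled Hamiltonian cycles.
For each such Hamiltonian cycle H, let X_H = 1 if all 13 edges of H are present in G. Then P[X_H = 1] = p^{13} = (3/13)^{13} = 1594323/302875106592253.
By linearity: E[X] = Σ_H E[X_H] = 239500800 · p^{13} = 239500800 · 1594323/302875106592253 = 381841633958400/302875106592253.
Numerically: E[X] ≈ 1.26.

E[X] = 239500800 · (3/13)^{13} = 381841633958400/302875106592253 ≈ 1.26.


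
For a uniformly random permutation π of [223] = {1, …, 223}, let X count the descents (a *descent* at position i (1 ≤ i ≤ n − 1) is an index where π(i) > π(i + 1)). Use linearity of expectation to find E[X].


Write X = Σ X_I over i = 1, …, 222, with X_I the indicator of one descent.
There are 222 indicators.
For each fixed i, the pair (π(i), π(i+1)) is a uniformly random ordered pair of distinct values from {1, …, 223}; by symmetry P[π(i) > π(i+1)] = 1/2.
By linearity: E[X] = 222 · (1/2) = (223 − 1) · (1/2) = 111 ≈ 111.00000.

E[X] = 111 = 111.00000.


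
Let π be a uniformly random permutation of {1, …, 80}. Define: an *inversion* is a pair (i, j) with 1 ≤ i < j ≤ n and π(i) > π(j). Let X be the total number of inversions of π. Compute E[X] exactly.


Write X = Σ X_I over the C(80, 2) = 3160 pairs i < j, with X_I the indicator of one inversion.
There are 3160 indicators.
For each fixed pair i < j, the values π(i) and π(j) are two distinct elements of {1, …, 80} in uniformly random order; by symmetry P[π(i) > π(j)] = 1/2.
By linearity: E[X] = 3160 · (1/2) = C(80, 2) · (1/2) = 3160/2 = 1580 ≈ 1580.00000.

E[X] = 1580 = 1580.00000.


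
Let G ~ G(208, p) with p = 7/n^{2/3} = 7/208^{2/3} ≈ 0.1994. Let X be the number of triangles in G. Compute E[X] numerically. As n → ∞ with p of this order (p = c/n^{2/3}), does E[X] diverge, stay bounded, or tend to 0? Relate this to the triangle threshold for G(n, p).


Number of potential triangles: C(208, 3) = 1478256.
Each occurs with probability p³ ≈ (0.1994)³ ≈ 7.928070e-03.
By linearity: E[X] = C(208, 3)·p³ ≈ 1478256 · 7.928070e-03 ≈ 11719.7163.
Since α = 2/3 < 1, p = c/n^{2/3} ≫ 1/n is above the triangle threshold p ~ 1/n. Asymptotically E[X] ~ (c³/6)·n^{3(1−α)} = (7³/6)·n^{1} → ∞; triangles are abundant w.h.p.

E[X] ≈ 11719.7163; in regime p = Θ(1/n^{2/3}) E[X] diverges (above the triangle threshold p ~ 1/n).


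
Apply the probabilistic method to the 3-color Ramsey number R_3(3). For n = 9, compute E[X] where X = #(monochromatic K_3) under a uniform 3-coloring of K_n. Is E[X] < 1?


E[X] = C(9, 3) · 3^{1 − 3} = 84 · 3^{−2} = 84/9.
As a reduced fraction: E[X] = 28/3 ≈ 9.333333.
Is E[X] < 1? NO.
Since E[X] ≥ 1, the first-moment bound is inconclusive at n = 9; it does NOT by itself certify R_3(3) > 9.

E[X] = 28/3 ≈ 9.333333; E[X] ≥ 1; first-moment method inconclusive here.


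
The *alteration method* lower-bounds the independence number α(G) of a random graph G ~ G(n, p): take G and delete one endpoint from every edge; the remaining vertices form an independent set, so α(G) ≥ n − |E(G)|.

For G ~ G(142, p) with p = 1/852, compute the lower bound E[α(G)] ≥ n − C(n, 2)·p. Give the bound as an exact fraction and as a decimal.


E[|E(G)|] = C(142, 2)·p = 10011 · (1/852) = 47/4.
E[α(G)] ≥ n − E[|E(G)|] = 142 − 47/4 = 521/4.
Numerically: ≈ 130.250.
(This is only a lower bound; the true E[α(G)] may be larger.)

E[α(G)] ≥ 521/4 ≈ 130.250.


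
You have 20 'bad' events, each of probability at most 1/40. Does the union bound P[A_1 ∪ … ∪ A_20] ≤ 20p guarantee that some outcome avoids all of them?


Union bound: P[∪_{i=1}^{20} A_i] ≤ Σ_i P[A_i] ≤ 20·p = 20·(1/40) = 1/2.
Numerically: 1/2 ≈ 0.50000.
Is 1/2 < 1? YES.
Since P[∪ A_i] ≤ 1/2 < 1, the complement has P[∩ A_i^c] ≥ 1 − 1/2 = 1/2 > 0, so some outcome avoids every A_i.

20·p = 1/2 ≈ 0.50000; existence CERTIFIED by the union bound.


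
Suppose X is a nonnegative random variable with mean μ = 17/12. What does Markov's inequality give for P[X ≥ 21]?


μ = E[X] = 17/12, a = 21.
Markov: P[X ≥ 21] ≤ μ/a = (17/12)/21 = 17/252.
Numerically: ≈ 0.067460.
(Since a = 21 > μ = 1.416667, the bound 17/252 is < 1 and informative.)

P[X ≥ 21] ≤ 17/252 ≈ 0.067460.


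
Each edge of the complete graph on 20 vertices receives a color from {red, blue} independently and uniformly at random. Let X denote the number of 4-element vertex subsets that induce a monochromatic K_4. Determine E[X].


Let X = Σ_S X_S over the C(20, 4) = 4845 subsets S of size 4, where X_S = 1 if the K_4 on S is monochromatic.
For a fixed S, the K_4 on S has C(4, 2) = 6 edges. P[all 6 edges red] = (1/2)^6, and likewise for blue, so P[monochromatic] = 2·(1/2)^6 = 2^{1 − 6} = 1/32.
Summing: E[X] = C(20, 4) · 2^{1 − 6} = 4845 · 1/32 = 4845/32.
Numerically: E[X] ≈ 151.40625.

E[X] = C(20,4)·2^(1−C(4,2)) = 4845/32 ≈ 151.40625.


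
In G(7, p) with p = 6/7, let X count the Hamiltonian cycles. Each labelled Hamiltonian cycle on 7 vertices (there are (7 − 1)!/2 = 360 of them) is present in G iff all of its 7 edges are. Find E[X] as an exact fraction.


K_7 has (7 − 1)!/2 = 360 labelled Hamiltonian cycles.
For each such Hamiltonian cycle H, let X_H = 1 if all 7 edges of H are present in G. Then P[X_H = 1] = p^{7} = (6/7)^{7} = 279936/823543.
By linearity of expectation: E[X] = Σ_H E[X_H] = 360 · p^{7} = 360 · 279936/823543 = 100776960/823543.
Numerically: E[X] ≈ 122.37.

E[X] = 360 · (6/7)^{7} = 100776960/823543 ≈ 122.37.


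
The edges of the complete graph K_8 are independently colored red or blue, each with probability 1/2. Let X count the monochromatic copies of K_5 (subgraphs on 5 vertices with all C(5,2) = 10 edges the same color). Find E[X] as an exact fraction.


Let X = Σ_S X_S over the C(8, 5) = 56 subsets S of size 5, where X_S = 1 if the K_5 on S is monochromatic.
For a fixed S, the K_5 on S has C(5, 2) = 10 edges. P[all 10 edges red] = (1/2)^10, and likewise for blue, so P[monochromatic] = 2·(1/2)^10 = 2^{1 − 10} = 1/512.
By linearity of expectation: E[X] = C(8, 5) · 2^{1 − 10} = 56 · 1/512 = 7/64.
Numerically: E[X] ≈ 0.109.

E[X] = C(8,5)·2^(1−C(5,2)) = 7/64 ≈ 0.109.


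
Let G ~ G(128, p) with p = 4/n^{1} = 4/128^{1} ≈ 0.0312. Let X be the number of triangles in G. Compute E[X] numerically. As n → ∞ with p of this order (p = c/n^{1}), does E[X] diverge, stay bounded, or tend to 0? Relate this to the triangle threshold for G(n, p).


Number of potential triangles: C(128, 3) = 341376.
Each occurs with probability p³ ≈ (0.0312)³ ≈ 3.05176e-05.
By linearity: E[X] = C(128, 3)·p³ ≈ 341376 · 3.05176e-05 ≈ 10.418.
Here α = 1, so p = 4/n is exactly at the triangle threshold p ~ 1/n. Asymptotically E[X] → c³/6 = 4³/6 = 32/3 ≈ 10.667, a bounded constant. In this regime the triangle count is asymptotically Poisson(c³/6).

E[X] ≈ 10.418; in regime p = Θ(1/n^{1}) E[X] stays bounded (at the triangle threshold p ~ 1/n).


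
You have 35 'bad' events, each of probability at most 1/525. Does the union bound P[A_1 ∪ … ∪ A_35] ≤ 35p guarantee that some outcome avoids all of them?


Union bound: P[∪_{i=1}^{35} A_i] ≤ Σ_i P[A_i] ≤ 35·p = 35·(1/525) = 1/15.
Numerically: 1/15 ≈ 0.0667.
Is 1/15 < 1? YES.
Since P[∪ A_i] ≤ 1/15 < 1, the complement has P[∩ A_i^c] ≥ 1 − 1/15 = 14/15 > 0, so some outcome avoids every A_i.

35·p = 1/15 ≈ 0.0667; existence CERTIFIED by the union bound.


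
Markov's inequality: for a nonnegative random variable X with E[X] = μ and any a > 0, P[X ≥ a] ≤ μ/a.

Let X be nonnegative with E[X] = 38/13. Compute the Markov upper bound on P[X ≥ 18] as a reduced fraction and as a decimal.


μ = E[X] = 38/13, a = 18.
Markov: P[X ≥ 18] ≤ μ/a = (38/13)/18 = 19/117.
Numerically: ≈ 0.162393.
(Since a = 18 > μ = 2.923077, the bound 19/117 is < 1 and informative.)

P[X ≥ 18] ≤ 19/117 ≈ 0.162393.


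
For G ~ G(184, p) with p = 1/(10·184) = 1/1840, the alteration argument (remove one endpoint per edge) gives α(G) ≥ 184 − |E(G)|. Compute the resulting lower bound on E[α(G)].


E[|E(G)|] = C(184, 2)·p = 16836 · (1/1840) = 183/20.
E[α(G)] ≥ n − E[|E(G)|] = 184 − 183/20 = 3497/20.
Numerically: ≈ 174.850000.
(This is only a lower bound; the true E[α(G)] may be larger.)

E[α(G)] ≥ 3497/20 ≈ 174.850000.


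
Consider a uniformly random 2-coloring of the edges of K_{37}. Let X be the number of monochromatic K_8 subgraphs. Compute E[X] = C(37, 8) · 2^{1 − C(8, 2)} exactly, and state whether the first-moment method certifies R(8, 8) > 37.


E[X] = C(37, 8) · 2^{1 − 28} = 38608020 · 2^{−27} = 38608020/134217728.
As a reduced fraction: E[X] = 9652005/33554432 ≈ 0.2877.
Is E[X] < 1? YES.
Since E[X] < 1, there exists a 2-coloring of K_{37} with no monochromatic K_8; hence R(8, 8) > 37.

E[X] = 9652005/33554432 ≈ 0.2877; E[X] < 1, so R(8, 8) > 37.


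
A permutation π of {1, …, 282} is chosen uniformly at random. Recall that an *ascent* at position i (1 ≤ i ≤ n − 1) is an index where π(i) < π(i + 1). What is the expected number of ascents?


Write X = Σ X_I over i = 1, …, 281, with X_I the indicator of one ascent.
There are 281 indicators.
For each fixed i, the pair (π(i), π(i+1)) is a uniformly random ordered pair of distinct values from {1, …, 282}; by symmetry P[π(i) < π(i+1)] = 1/2.
By linearity: E[X] = 281 · (1/2) = (282 − 1) · (1/2) = 281/2 ≈ 140.50000.

E[X] = 281/2 = 140.50000.


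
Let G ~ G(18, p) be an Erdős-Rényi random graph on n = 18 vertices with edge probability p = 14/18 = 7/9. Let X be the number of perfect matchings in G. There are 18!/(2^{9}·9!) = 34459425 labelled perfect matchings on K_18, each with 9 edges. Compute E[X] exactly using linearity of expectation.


K_18 has 18!/(2^{9}·9!) = 34459425 labelled perfect matchings.
For each such perfect matching H, let X_H = 1 if all 9 edges of H are present in G. Then P[X_H = 1] = p^{9} = (7/9)^{9} = 40353607/387420489.
By linearity of expectation: E[X] = Σ_H E[X_H] = 34459425 · p^{9} = 34459425 · 40353607/387420489 = 17167433257975/4782969.
Numerically: E[X] ≈ 3.59e+06.

E[X] = 34459425 · (7/9)^{9} = 17167433257975/4782969 ≈ 3.59e+06.


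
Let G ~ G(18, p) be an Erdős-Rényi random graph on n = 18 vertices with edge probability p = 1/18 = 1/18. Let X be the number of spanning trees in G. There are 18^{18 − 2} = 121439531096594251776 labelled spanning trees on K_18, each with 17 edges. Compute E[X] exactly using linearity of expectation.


K_18 has 18^{18 − 2} = 121439531096594251776 labelled spanning trees.
For each such spanning tree H, let X_H = 1 if all 17 edges of H are present in G. Then P[X_H = 1] = p^{17} = (1/18)^{17} = 1/2185911559738696531968.
By linearity of expectation: E[X] = Σ_H E[X_H] = 121439531096594251776 · p^{17} = 121439531096594251776 · 1/2185911559738696531968 = 1/18.
Numerically: E[X] ≈ 0.0556.

E[X] = 121439531096594251776 · (1/18)^{17} = 1/18 ≈ 0.0556.


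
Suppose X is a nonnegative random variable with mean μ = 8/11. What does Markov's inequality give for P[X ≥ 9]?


μ = E[X] = 8/11, a = 9.
Markov: P[X ≥ 9] ≤ μ/a = (8/11)/9 = 8/99.
Numerically: ≈ 0.080808.
(Since a = 9 > μ = 0.727273, the bound 8/99 is < 1 and informative.)

P[X ≥ 9] ≤ 8/99 ≈ 0.080808.


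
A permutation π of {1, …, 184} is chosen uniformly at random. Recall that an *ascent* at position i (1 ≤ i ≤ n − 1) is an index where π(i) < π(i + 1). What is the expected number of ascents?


Write X = Σ X_I over i = 1, …, 183, with X_I the indicator of one ascent.
There are 183 indicators.
For each fixed i, the pair (π(i), π(i+1)) is a uniformly random ordered pair of distinct values from {1, …, 184}; by symmetry P[π(i) < π(i+1)] = 1/2.
By linearity: E[X] = 183 · (1/2) = (184 − 1) · (1/2) = 183/2 ≈ 91.500.

E[X] = 183/2 = 91.500.


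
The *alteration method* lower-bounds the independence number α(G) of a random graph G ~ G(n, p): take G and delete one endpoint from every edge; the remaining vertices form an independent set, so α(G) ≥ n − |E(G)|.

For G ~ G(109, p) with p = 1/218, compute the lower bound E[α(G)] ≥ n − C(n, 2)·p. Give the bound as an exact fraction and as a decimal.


E[|E(G)|] = C(109, 2)·p = 5886 · (1/218) = 27.
E[α(G)] ≥ n − E[|E(G)|] = 109 − 27 = 82.
Numerically: ≈ 82.000.
(This is only a lower bound; the true E[α(G)] may be larger.)

E[α(G)] ≥ 82 ≈ 82.000.


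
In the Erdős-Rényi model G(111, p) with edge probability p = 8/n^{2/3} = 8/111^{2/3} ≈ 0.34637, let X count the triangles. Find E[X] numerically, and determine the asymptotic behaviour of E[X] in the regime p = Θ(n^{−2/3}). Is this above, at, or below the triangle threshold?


Number of potential triangles: C(111, 3) = 221815.
Each occurs with probability p³ ≈ (0.34637)³ ≈ 4.1555069e-02.
By linearity: E[X] = C(111, 3)·p³ ≈ 221815 · 4.1555069e-02 ≈ 9217.53754.
Since α = 2/3 < 1, p = c/n^{2/3} ≫ 1/n is above the triangle threshold p ~ 1/n. Asymptotically E[X] ~ (c³/6)·n^{3(1−α)} = (8³/6)·n^{1} → ∞; triangles are abundant w.h.p.

E[X] ≈ 9217.53754; in regime p = Θ(1/n^{2/3}) E[X] diverges (above the triangle threshold p ~ 1/n).


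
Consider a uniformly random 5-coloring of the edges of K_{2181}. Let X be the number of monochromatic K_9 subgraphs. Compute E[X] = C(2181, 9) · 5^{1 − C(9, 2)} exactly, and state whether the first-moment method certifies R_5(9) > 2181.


E[X] = C(2181, 9) · 5^{1 − 36} = 3026635205263909847920400 · 5^{−35} = 3026635205263909847920400/2910383045673370361328125.
As a reduced fraction: E[X] = 121065408210556393916816/116415321826934814453125 ≈ 1.03994.
Is E[X] < 1? NO.
Since E[X] ≥ 1, the first-moment bound is inconclusive at n = 2181; it does NOT by itself certify R_5(9) > 2181.

E[X] = 121065408210556393916816/116415321826934814453125 ≈ 1.03994; E[X] ≥ 1; first-moment method inconclusive here.


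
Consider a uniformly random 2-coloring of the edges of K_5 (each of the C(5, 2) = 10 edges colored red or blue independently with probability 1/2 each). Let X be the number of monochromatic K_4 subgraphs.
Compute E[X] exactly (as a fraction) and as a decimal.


Let X = Σ_S X_S over the C(5, 4) = 5 subsets S of size 4, where X_S = 1 if the K_4 on S is monochromatic.
For a fixed S, the K_4 on S has C(4, 2) = 6 edges. P[all 6 edges red] = (1/2)^6, and likewise for blue, so P[monochromatic] = 2·(1/2)^6 = 2^{1 − 6} = 1/32.
By linearity of expectation: E[X] = C(5, 4) · 2^{1 − 6} = 5 · 1/32 = 5/32.
Numerically: E[X] ≈ 0.156250.

E[X] = C(5,4)·2^(1−C(4,2)) = 5/32 ≈ 0.156250.


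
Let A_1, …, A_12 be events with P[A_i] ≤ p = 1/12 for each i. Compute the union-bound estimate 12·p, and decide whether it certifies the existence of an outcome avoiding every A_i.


Union bound: P[∪_{i=1}^{12} A_i] ≤ Σ_i P[A_i] ≤ 12·p = 12·(1/12) = 1.
Numerically: 1 ≈ 1.0000000.
Is 1 < 1? NO.
Since the bound 1 is ≥ 1, the union bound is uninformative here; it does NOT by itself certify existence.

12·p = 1 ≈ 1.0000000; existence NOT certified by the union bound.


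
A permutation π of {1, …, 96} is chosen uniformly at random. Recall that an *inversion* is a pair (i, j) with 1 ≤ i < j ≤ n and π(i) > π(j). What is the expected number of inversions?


Write X = Σ X_I over the C(96, 2) = 4560 pairs i < j, with X_I the indicator of one inversion.
There are 4560 indicators.
For each fixed pair i < j, the values π(i) and π(j) are two distinct elements of {1, …, 96} in uniformly random order; by symmetry P[π(i) > π(j)] = 1/2.
By linearity: E[X] = 4560 · (1/2) = C(96, 2) · (1/2) = 4560/2 = 2280 ≈ 2280.00000.

E[X] = 2280 = 2280.00000.


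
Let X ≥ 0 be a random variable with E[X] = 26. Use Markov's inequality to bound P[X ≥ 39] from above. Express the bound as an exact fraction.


μ = E[X] = 26, a = 39.
Markov: P[X ≥ 39] ≤ μ/a = (26)/39 = 2/3.
Numerically: ≈ 0.6667.
(Since a = 39 > μ = 26.0000, the bound 2/3 is < 1 and informative.)

P[X ≥ 39] ≤ 2/3 ≈ 0.6667.


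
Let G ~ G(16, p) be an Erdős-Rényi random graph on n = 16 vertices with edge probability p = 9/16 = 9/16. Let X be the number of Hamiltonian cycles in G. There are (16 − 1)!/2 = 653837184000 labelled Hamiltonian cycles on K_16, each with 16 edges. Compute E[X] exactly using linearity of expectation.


K_16 has (16 − 1)!/2 = 653837184000 labelled Hamiltonian cycles.
For each such Hamiltonian cycle H, let X_H = 1 if all 16 edges of H are present in G. Then P[X_H = 1] = p^{16} = (9/16)^{16} = 1853020188851841/18446744073709551616.
By linearity: E[X] = Σ_H E[X_H] = 653837184000 · p^{16} = 653837184000 · 1853020188851841/18446744073709551616 = 1183177248216831945952875/18014398509481984.
Numerically: E[X] ≈ 6.57e+07.

E[X] = 653837184000 · (9/16)^{16} = 1183177248216831945952875/18014398509481984 ≈ 6.57e+07.


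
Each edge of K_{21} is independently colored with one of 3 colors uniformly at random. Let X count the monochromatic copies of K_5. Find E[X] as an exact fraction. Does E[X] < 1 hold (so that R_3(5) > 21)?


E[X] = C(21, 5) · 3^{1 − 10} = 20349 · 3^{−9} = 20349/19683.
As a reduced fraction: E[X] = 2261/2187 ≈ 1.0338.
Is E[X] < 1? NO.
Since E[X] ≥ 1, the first-moment bound is inconclusive at n = 21; it does NOT by itself certify R_3(5) > 21.

E[X] = 2261/2187 ≈ 1.0338; E[X] ≥ 1; first-moment method inconclusive here.


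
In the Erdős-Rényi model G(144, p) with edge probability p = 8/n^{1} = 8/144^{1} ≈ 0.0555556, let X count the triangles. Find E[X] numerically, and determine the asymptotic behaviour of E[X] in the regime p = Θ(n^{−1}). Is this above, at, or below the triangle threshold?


Number of potential triangles: C(144, 3) = 487344.
Each occurs with probability p³ ≈ (0.0555556)³ ≈ 1.71467764e-04.
By linearity: E[X] = C(144, 3)·p³ ≈ 487344 · 1.71467764e-04 ≈ 83.563786.
Here α = 1, so p = 8/n is exactly at the triangle threshold p ~ 1/n. Asymptotically E[X] → c³/6 = 8³/6 = 256/3 ≈ 85.333333, a bounded constant. In this regime the triangle count is asymptotically Poisson(c³/6).

E[X] ≈ 83.563786; in regime p = Θ(1/n^{1}) E[X] stays bounded (at the triangle threshold p ~ 1/n).


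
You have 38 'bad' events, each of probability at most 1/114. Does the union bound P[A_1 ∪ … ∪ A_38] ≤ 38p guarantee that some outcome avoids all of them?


Union bound: P[∪_{i=1}^{38} A_i] ≤ Σ_i P[A_i] ≤ 38·p = 38·(1/114) = 1/3.
Numerically: 1/3 ≈ 0.333333.
Is 1/3 < 1? YES.
Since P[∪ A_i] ≤ 1/3 < 1, the complement has P[∩ A_i^c] ≥ 1 − 1/3 = 2/3 > 0, so some outcome avoids every A_i.

38·p = 1/3 ≈ 0.333333; existence CERTIFIED by the union bound.


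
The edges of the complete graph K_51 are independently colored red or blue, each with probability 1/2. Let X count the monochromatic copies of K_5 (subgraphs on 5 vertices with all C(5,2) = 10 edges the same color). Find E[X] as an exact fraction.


Let X = Σ_S X_S over the C(51, 5) = 2349060 subsets S of size 5, where X_S = 1 if the K_5 on S is monochromatic.
For a fixed S, the K_5 on S has C(5, 2) = 10 edges. P[all 10 edges red] = (1/2)^10, and likewise for blue, so P[monochromatic] = 2·(1/2)^10 = 2^{1 − 10} = 1/512.
By linearity of expectation: E[X] = C(51, 5) · 2^{1 − 10} = 2349060 · 1/512 = 587265/128.
Numerically: E[X] ≈ 4588.00781.

E[X] = C(51,5)·2^(1−C(5,2)) = 587265/128 ≈ 4588.00781.


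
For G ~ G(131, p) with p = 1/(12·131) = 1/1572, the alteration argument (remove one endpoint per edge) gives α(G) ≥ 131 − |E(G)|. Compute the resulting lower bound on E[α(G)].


E[|E(G)|] = C(131, 2)·p = 8515 · (1/1572) = 65/12.
E[α(G)] ≥ n − E[|E(G)|] = 131 − 65/12 = 1507/12.
Numerically: ≈ 125.5833.
(This is only a lower bound; the true E[α(G)] may be larger.)

E[α(G)] ≥ 1507/12 ≈ 125.5833.


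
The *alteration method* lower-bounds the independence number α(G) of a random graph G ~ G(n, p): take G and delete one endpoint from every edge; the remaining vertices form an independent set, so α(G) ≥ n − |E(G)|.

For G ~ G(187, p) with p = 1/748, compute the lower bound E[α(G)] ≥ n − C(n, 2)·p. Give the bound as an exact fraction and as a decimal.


E[|E(G)|] = C(187, 2)·p = 17391 · (1/748) = 93/4.
E[α(G)] ≥ n − E[|E(G)|] = 187 − 93/4 = 655/4.
Numerically: ≈ 163.750.
(This is only a lower bound; the true E[α(G)] may be larger.)

E[α(G)] ≥ 655/4 ≈ 163.750.


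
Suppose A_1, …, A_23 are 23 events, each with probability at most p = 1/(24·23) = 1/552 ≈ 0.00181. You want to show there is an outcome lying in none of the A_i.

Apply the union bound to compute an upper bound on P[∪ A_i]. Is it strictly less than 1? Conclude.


Union bound: P[∪_{i=1}^{23} A_i] ≤ Σ_i P[A_i] ≤ 23·p = 23·(1/552) = 1/24.
Numerically: 1/24 ≈ 0.04167.
Is 1/24 < 1? YES.
Since P[∪ A_i] ≤ 1/24 < 1, the complement has P[∩ A_i^c] ≥ 1 − 1/24 = 23/24 > 0, so some outcome avoids every A_i.

23·p = 1/24 ≈ 0.04167; existence CERTIFIED by the union bound.


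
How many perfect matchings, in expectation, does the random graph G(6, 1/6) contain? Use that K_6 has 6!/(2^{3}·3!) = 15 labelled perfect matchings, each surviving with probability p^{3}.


K_6 has 6!/(2^{3}·3!) = 15 labelled perfect matchings.
For each such perfect matching H, let X_H = 1 if all 3 edges of H are present in G. Then P[X_H = 1] = p^{3} = (1/6)^{3} = 1/216.
By linearity of expectation: E[X] = Σ_H E[X_H] = 15 · p^{3} = 15 · 1/216 = 5/72.
Numerically: E[X] ≈ 0.06944.

E[X] = 15 · (1/6)^{3} = 5/72 ≈ 0.06944.


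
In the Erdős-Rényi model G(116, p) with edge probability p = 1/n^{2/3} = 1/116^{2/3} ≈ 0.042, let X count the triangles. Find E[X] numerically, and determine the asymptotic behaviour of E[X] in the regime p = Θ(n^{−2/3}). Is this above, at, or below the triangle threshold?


Number of potential triangles: C(116, 3) = 253460.
Each occurs with probability p³ ≈ (0.042)³ ≈ 7.43163e-05.
By linearity: E[X] = C(116, 3)·p³ ≈ 253460 · 7.43163e-05 ≈ 18.836.
Since α = 2/3 < 1, p = c/n^{2/3} ≫ 1/n is above the triangle threshold p ~ 1/n. Asymptotically E[X] ~ (c³/6)·n^{3(1−α)} = (1³/6)·n^{1} → ∞; triangles are abundant w.h.p.

E[X] ≈ 18.836; in regime p = Θ(1/n^{2/3}) E[X] diverges (above the triangle threshold p ~ 1/n).


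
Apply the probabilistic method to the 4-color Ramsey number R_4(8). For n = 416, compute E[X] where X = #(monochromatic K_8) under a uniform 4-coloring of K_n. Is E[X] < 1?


E[X] = C(416, 8) · 4^{1 − 28} = 20788229335792620 · 4^{−27} = 20788229335792620/18014398509481984.
As a reduced fraction: E[X] = 5197057333948155/4503599627370496 ≈ 1.153979.
Is E[X] < 1? NO.
Since E[X] ≥ 1, the first-moment bound is inconclusive at n = 416; it does NOT by itself certify R_4(8) > 416.

E[X] = 5197057333948155/4503599627370496 ≈ 1.153979; E[X] ≥ 1; first-moment method inconclusive here.


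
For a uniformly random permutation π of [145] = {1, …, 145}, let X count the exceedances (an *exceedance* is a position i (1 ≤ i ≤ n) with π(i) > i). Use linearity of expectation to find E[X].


Write X = Σ_{i=1}^{145} X_i, where X_i = 1_{π(i) > i}.
For each fixed i, π(i) is uniform over {1, …, 145} (marginal of a uniform permutation), so P[π(i) > i] = (n − i)/n. Summing: Σ_{i=1}^{145} (n − i)/n = (0 + 1 + … + 144)/145 = 145(145 − 1)/(2·145) = (145 − 1)/2.
Hence E[X] = Σ_{i=1}^{145} (145 − i)/145 = 72 ≈ 72.00000.

E[X] = 72 = 72.00000.


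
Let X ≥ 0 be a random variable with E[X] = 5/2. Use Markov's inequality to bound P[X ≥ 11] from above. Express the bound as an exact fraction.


μ = E[X] = 5/2, a = 11.
Markov: P[X ≥ 11] ≤ μ/a = (5/2)/11 = 5/22.
Numerically: ≈ 0.227.
(Since a = 11 > μ = 2.500, the bound 5/22 is < 1 and informative.)

P[X ≥ 11] ≤ 5/22 ≈ 0.227.


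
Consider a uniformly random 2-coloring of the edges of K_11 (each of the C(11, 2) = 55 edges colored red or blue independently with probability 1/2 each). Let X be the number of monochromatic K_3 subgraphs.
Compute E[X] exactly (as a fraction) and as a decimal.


Let X = Σ_S X_S over the C(11, 3) = 165 subsets S of size 3, where X_S = 1 if the K_3 on S is monochromatic.
For a fixed S, the K_3 on S has C(3, 2) = 3 edges. P[all 3 edges red] = (1/2)^3, and likewise for blue, so P[monochromatic] = 2·(1/2)^3 = 2^{1 − 3} = 1/4.
By linearity: E[X] = C(11, 3) · 2^{1 − 3} = 165 · 1/4 = 165/4.
Numerically: E[X] ≈ 41.2500.

E[X] = C(11,3)·2^(1−C(3,2)) = 165/4 ≈ 41.2500.


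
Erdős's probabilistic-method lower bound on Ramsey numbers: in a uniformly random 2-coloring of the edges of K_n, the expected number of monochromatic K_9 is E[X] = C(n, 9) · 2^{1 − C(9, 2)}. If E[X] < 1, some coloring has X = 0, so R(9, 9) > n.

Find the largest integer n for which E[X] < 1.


We need C(n, 9) · 2^{1 − 36} < 1, i.e. C(n, 9) < 2^{36 − 1} = 34359738368.
Check values of n near the boundary:
  n = 62: C(62, 9) = 20286591270; 20286591270 < 34359738368? YES
  n = 63: C(63, 9) = 23667689815; 23667689815 < 34359738368? YES
  n = 64: C(64, 9) = 27540584512; 27540584512 < 34359738368? YES
  n = 65: C(65, 9) = 31966749880; 31966749880 < 34359738368? YES
  n = 66: C(66, 9) = 37014131440; 37014131440 < 34359738368? NO
  n = 67: C(67, 9) = 42757703560; 42757703560 < 34359738368? NO
  n = 68: C(68, 9) = 49280065120; 49280065120 < 34359738368? NO
The largest n with C(n, 9) < 34359738368 is n = 65 (where E[X] = 3995843735/4294967296 ≈ 0.930). Hence R(9, 9) > 65, i.e. R(9, 9) ≥ 66.

Largest n = 65; hence R(9, 9) > 65.


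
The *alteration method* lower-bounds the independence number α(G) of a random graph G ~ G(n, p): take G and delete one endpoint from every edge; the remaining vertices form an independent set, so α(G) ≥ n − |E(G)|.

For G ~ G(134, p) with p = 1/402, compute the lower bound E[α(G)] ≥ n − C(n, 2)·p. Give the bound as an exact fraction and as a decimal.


E[|E(G)|] = C(134, 2)·p = 8911 · (1/402) = 133/6.
E[α(G)] ≥ n − E[|E(G)|] = 134 − 133/6 = 671/6.
Numerically: ≈ 111.833.
(This is only a lower bound; the true E[α(G)] may be larger.)

E[α(G)] ≥ 671/6 ≈ 111.833.


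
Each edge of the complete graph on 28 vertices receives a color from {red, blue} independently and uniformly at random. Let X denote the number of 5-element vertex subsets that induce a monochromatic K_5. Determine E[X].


Let X = Σ_S X_S over the C(28, 5) = 98280 subsets S of size 5, where X_S = 1 if the K_5 on S is monochromatic.
For a fixed S, the K_5 on S has C(5, 2) = 10 edges. P[all 10 edges red] = (1/2)^10, and likewise for blue, so P[monochromatic] = 2·(1/2)^10 = 2^{1 − 10} = 1/512.
By linearity: E[X] = C(28, 5) · 2^{1 − 10} = 98280 · 1/512 = 12285/64.
Numerically: E[X] ≈ 191.95312.

E[X] = C(28,5)·2^(1−C(5,2)) = 12285/64 ≈ 191.95312.


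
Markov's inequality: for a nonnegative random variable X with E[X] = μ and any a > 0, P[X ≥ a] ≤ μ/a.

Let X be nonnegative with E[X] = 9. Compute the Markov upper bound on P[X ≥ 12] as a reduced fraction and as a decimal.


μ = E[X] = 9, a = 12.
Markov: P[X ≥ 12] ≤ μ/a = (9)/12 = 3/4.
Numerically: ≈ 0.750000.
(Since a = 12 > μ = 9.000000, the bound 3/4 is < 1 and informative.)

P[X ≥ 12] ≤ 3/4 ≈ 0.750000.


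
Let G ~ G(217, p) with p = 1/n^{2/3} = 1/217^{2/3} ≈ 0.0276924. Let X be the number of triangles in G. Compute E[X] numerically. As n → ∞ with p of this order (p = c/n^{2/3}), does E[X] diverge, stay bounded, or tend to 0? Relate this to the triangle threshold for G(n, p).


Number of potential triangles: C(217, 3) = 1679580.
Each occurs with probability p³ ≈ (0.0276924)³ ≈ 2.12363822e-05.
By linearity: E[X] = C(217, 3)·p³ ≈ 1679580 · 2.12363822e-05 ≈ 35.668203.
Since α = 2/3 < 1, p = c/n^{2/3} ≫ 1/n is above the triangle threshold p ~ 1/n. Asymptotically E[X] ~ (c³/6)·n^{3(1−α)} = (1³/6)·n^{1} → ∞; triangles are abundant w.h.p.

E[X] ≈ 35.668203; in regime p = Θ(1/n^{2/3}) E[X] diverges (above the triangle threshold p ~ 1/n).
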